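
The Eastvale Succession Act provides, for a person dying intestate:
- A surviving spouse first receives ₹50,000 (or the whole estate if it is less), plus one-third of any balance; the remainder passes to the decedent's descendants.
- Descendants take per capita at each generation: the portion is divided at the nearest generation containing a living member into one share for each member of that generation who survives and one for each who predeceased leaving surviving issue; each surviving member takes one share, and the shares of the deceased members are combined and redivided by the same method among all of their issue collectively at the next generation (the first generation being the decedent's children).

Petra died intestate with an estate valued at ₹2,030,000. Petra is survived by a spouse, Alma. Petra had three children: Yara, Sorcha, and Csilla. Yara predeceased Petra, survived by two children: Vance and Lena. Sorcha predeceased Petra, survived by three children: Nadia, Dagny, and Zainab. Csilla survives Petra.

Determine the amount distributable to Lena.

Alma first takes ₹50,000, leaving a balance of ₹1,980,000. Alma then takes one-third of the balance (₹660,000), for a total of ₹710,000. The remaining ₹1,320,000 passes to the descendants.
The descendants' portion (₹1,320,000) is divided at the children's generation into 3 shares of ₹440,000. Csilla takes ₹440,000. The 2 shares of the deceased (Yara and Sorcha) are combined into a pool of ₹880,000.
That pool (₹880,000) is divided at the grandchildren's generation equally among Vance, Lena, Nadia, Dagny, and Zainab: ₹176,000 each.

Lena receives ₹176,000.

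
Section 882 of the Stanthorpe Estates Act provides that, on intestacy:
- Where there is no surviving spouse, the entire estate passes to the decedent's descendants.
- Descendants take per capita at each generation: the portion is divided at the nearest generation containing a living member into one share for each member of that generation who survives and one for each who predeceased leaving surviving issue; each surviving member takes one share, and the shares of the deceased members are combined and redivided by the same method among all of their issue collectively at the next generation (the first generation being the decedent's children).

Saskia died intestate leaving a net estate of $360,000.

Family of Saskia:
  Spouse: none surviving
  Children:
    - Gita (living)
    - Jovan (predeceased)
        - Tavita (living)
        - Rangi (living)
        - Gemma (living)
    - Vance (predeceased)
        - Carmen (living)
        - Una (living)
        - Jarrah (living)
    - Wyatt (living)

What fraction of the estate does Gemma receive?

The entire $360,000 passes to the descendants.
That amount ($360,000) is divided at the children's generation into 4 shares of $90,000. Gita and Wyatt each take $90,000. The 2 shares of the deceased (Jovan and Vance) are combined into a pool of $180,000.
That pool ($180,000) is divided at the grandchildren's generation equally among Tavita, Rangi, Gemma, Carmen, Una, and Jarrah: $30,000 each.

Gemma receives 1/12 of the estate.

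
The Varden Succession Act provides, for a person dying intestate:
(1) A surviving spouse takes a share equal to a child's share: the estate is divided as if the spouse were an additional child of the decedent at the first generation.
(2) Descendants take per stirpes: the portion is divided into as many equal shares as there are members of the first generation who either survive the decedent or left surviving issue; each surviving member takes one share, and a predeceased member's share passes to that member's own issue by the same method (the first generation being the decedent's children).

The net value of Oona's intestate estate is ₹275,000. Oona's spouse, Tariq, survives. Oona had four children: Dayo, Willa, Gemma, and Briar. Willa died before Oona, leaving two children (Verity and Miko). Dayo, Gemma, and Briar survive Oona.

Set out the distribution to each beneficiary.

The spouse counts as an additional share at the children's level, so there are 5 primary shares of ₹55,000. Tariq takes one such share (₹55,000).
The children's combined portion (₹220,000) is divided into 4 shares of ₹55,000: Dayo, Gemma, and Briar each take ₹55,000; Willa's ₹55,000 share passes to Willa's issue.
Willa's share (₹55,000) is divided into 2 shares of ₹27,500: Verity and Miko each take ₹27,500.

Tariq: ₹55,000; Dayo: ₹55,000; Verity: ₹27,500; Miko: ₹27,500; Gemma: ₹55,000; Briar: ₹55,000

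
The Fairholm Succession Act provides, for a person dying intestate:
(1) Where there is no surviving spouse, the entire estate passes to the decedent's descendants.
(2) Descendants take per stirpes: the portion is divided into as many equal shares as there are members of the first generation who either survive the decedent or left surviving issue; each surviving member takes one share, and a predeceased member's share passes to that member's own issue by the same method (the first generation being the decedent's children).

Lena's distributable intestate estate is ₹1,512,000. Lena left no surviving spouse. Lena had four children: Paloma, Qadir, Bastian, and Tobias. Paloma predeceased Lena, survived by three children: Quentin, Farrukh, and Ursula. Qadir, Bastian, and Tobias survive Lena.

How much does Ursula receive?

The entire ₹1,512,000 passes to the descendants.
That amount (₹1,512,000) is divided into 4 shares of ₹378,000: Qadir, Bastian, and Tobias each take ₹378,000; Paloma's ₹378,000 share passes to Paloma's issue.
Paloma's share (₹378,000) is divided into 3 shares of ₹126,000: Quentin, Farrukh, and Ursula each take ₹126,000.

Ursula receives ₹126,000.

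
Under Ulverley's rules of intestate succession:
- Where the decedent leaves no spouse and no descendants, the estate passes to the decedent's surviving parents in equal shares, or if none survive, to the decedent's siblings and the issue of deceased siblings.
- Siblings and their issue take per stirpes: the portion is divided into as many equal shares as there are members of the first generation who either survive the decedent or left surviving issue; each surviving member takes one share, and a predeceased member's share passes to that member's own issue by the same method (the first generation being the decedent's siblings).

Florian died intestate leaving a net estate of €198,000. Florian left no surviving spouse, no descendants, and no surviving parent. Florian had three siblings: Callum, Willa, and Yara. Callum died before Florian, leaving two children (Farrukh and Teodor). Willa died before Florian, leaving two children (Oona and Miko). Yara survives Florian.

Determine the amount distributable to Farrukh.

Farrukh receives €33,000.

The entire €198,000 passes to the siblings and their issue.
That amount (€198,000) is divided into 3 shares of €66,000: Yara takes €66,000; Callum's €66,000 share passes to Callum's issue; Willa's €66,000 share passes to Willa's issue.
Callum's share (€66,000) is divided into 2 shares of €33,000: Farrukh and Teodor each take €33,000.
Willa's share (€66,000) is divided into 2 shares of €33,000: Oona and Miko each take €33,000.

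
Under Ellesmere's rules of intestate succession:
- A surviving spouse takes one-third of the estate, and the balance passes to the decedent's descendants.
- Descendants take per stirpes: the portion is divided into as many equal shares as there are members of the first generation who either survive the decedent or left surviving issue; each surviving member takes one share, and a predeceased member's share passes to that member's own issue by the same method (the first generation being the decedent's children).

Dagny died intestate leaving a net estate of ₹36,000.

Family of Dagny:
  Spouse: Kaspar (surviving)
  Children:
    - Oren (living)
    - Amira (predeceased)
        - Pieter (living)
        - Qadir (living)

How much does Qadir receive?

Kaspar takes one-third of ₹36,000 = ₹12,000. The remaining ₹24,000 passes to the descendants.
The descendants' portion (₹24,000) is divided into 2 shares of ₹12,000: Oren takes ₹12,000; Amira's ₹12,000 share passes to Amira's issue.
Amira's share (₹12,000) is divided into 2 shares of ₹6,000: Pieter and Qadir each take ₹6,000.

Qadir receives ₹6,000.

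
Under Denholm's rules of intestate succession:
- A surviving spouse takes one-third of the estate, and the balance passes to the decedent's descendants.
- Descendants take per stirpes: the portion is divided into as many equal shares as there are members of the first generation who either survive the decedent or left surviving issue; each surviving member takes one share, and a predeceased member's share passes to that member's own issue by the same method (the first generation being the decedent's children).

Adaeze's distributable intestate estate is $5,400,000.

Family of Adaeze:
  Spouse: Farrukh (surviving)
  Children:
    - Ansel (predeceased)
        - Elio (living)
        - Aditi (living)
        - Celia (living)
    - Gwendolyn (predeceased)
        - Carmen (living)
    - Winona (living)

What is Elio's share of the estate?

Farrukh takes one-third of $5,400,000 = $1,800,000. The remaining $3,600,000 passes to the descendants.
The descendants' portion ($3,600,000) is divided into 3 shares of $1,200,000: Winona takes $1,200,000; Ansel's $1,200,000 share passes to Ansel's issue; Gwendolyn's $1,200,000 share passes to Gwendolyn's issue.
Ansel's share ($1,200,000) is divided into 3 shares of $400,000: Elio, Aditi, and Celia each take $400,000.
Gwendolyn's share ($1,200,000) passes entirely to Carmen.

Elio receives $400,000.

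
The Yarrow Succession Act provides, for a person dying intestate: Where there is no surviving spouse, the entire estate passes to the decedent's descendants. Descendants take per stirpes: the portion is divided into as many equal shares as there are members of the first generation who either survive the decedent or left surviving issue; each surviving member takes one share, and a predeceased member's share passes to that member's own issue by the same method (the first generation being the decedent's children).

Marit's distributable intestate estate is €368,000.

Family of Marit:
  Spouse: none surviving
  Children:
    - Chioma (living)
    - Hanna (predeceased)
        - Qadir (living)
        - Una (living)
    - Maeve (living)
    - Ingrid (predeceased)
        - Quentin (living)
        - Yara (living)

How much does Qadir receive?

The entire €368,000 passes to the descendants.
That amount (€368,000) is divided into 4 shares of €92,000: Chioma and Maeve each take €92,000; Hanna's €92,000 share passes to Hanna's issue; Ingrid's €92,000 share passes to Ingrid's issue.
Hanna's share (€92,000) is divided into 2 shares of €46,000: Qadir and Una each take €46,000.
Ingrid's share (€92,000) is divided into 2 shares of €46,000: Quentin and Yara each take €46,000.

Qadir receives €46,000.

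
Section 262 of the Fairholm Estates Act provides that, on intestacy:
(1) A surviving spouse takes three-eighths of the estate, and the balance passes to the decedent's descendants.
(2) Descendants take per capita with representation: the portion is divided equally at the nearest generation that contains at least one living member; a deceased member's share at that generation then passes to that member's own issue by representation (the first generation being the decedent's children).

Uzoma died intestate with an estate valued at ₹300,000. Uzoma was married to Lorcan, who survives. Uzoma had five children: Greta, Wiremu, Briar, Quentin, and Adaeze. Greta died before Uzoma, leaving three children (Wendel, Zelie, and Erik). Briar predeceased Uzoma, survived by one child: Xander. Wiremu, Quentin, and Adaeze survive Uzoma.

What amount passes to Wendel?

Wendel receives ₹12,500.

Lorcan takes three-eighths of ₹300,000 = ₹112,500. The remaining ₹187,500 passes to the descendants.
The descendants' portion (₹187,500) is divided into 5 shares of ₹37,500: Wiremu, Quentin, and Adaeze each take ₹37,500; Greta's ₹37,500 share passes to Greta's issue; Briar's ₹37,500 share passes to Briar's issue.
Greta's share (₹37,500) is divided into 3 shares of ₹12,500: Wendel, Zelie, and Erik each take ₹12,500.
Briar's share (₹37,500) passes entirely to Xander.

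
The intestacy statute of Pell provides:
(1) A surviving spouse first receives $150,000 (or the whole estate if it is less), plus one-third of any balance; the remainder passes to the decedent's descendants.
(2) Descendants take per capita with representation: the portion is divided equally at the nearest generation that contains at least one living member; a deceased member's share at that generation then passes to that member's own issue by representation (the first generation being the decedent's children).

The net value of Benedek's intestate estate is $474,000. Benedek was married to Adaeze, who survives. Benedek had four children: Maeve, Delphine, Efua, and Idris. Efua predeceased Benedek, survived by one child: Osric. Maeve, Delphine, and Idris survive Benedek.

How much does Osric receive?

Adaeze first takes $150,000, leaving a balance of $324,000. Adaeze then takes one-third of the balance ($108,000), for a total of $258,000. The remaining $216,000 passes to the descendants.
The descendants' portion ($216,000) is divided into 4 shares of $54,000: Maeve, Delphine, and Idris each take $54,000; Efua's $54,000 share passes to Efua's issue.
Efua's share ($54,000) passes entirely to Osric.

Osric receives $54,000.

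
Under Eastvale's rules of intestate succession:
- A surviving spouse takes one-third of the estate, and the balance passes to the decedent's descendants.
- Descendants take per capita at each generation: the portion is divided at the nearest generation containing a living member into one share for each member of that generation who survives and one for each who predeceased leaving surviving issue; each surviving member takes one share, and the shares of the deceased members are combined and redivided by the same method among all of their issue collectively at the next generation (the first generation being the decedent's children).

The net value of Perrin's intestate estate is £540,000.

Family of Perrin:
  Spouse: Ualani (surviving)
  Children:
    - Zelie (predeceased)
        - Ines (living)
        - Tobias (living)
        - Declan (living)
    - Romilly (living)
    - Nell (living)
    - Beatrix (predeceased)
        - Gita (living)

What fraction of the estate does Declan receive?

Ualani takes one-third of £540,000 = £180,000. The remaining £360,000 passes to the descendants.
The descendants' portion (£360,000) is divided at the children's generation into 4 shares of £90,000. Romilly and Nell each take £90,000. The 2 shares of the deceased (Zelie and Beatrix) are combined into a pool of £180,000.
That pool (£180,000) is divided at the grandchildren's generation equally among Ines, Tobias, Declan, and Gita: £45,000 each.

Declan receives 1/12 of the estate.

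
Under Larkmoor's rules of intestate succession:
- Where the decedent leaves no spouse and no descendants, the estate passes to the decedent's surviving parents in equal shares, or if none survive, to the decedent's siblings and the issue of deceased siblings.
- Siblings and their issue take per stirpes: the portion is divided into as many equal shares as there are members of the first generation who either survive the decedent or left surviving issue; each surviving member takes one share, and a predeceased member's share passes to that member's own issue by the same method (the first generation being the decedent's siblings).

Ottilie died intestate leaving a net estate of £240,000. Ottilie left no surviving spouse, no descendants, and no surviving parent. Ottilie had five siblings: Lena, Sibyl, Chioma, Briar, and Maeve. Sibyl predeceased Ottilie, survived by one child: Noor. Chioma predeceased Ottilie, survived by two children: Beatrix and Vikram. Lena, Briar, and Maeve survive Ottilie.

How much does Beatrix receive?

Beatrix receives £24,000.

The entire £240,000 passes to the siblings and their issue.
That amount (£240,000) is divided into 5 shares of £48,000: Lena, Briar, and Maeve each take £48,000; Sibyl's £48,000 share passes to Sibyl's issue; Chioma's £48,000 share passes to Chioma's issue.
Sibyl's share (£48,000) passes entirely to Noor.
Chioma's share (£48,000) is divided into 2 shares of £24,000: Beatrix and Vikram each take £24,000.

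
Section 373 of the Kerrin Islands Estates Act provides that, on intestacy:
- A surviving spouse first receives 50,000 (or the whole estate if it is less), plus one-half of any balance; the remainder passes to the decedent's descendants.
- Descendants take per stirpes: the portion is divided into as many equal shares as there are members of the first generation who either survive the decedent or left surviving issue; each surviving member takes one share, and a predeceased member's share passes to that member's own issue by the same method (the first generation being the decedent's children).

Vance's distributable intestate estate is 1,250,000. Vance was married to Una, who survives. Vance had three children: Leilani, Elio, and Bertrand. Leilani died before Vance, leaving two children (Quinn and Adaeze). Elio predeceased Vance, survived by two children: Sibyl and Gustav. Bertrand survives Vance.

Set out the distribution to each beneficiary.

Una first takes 50,000, leaving a balance of 1,200,000. Una then takes one-half of the balance (600,000), for a total of 650,000. The remaining 600,000 passes to the descendants.
The descendants' portion (600,000) is divided into 3 shares of 200,000: Bertrand takes 200,000; Leilani's 200,000 share passes to Leilani's issue; Elio's 200,000 share passes to Elio's issue.
Leilani's share (200,000) is divided into 2 shares of 100,000: Quinn and Adaeze each take 100,000.
Elio's share (200,000) is divided into 2 shares of 100,000: Sibyl and Gustav each take 100,000.

Una: 650,000; Quinn: 100,000; Adaeze: 100,000; Sibyl: 100,000; Gustav: 100,000; Bertrand: 200,000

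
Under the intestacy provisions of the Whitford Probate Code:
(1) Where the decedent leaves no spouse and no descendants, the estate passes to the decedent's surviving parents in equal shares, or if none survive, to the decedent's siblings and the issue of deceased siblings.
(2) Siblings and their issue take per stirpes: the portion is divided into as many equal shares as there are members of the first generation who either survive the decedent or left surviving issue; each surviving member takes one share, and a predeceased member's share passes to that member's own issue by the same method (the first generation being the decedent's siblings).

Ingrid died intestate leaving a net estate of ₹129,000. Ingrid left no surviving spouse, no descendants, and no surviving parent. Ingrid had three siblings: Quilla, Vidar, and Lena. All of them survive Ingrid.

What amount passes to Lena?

The entire ₹129,000 passes to the siblings and their issue.
That amount (₹129,000) is divided into 3 shares of ₹43,000: Quilla, Vidar, and Lena each take ₹43,000.

Lena receives ₹43,000.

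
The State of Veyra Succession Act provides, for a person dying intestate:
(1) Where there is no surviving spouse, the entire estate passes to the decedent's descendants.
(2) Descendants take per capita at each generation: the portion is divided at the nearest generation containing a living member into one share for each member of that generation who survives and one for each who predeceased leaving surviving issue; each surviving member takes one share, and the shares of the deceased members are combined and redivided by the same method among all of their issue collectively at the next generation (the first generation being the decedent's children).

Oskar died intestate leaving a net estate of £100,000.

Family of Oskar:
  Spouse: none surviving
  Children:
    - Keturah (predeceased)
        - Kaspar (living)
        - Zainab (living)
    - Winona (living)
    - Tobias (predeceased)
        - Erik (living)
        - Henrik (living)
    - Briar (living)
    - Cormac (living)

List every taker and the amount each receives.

Kaspar: £10,000; Zainab: £10,000; Winona: £20,000; Erik: £10,000; Henrik: £10,000; Briar: £20,000; Cormac: £20,000

The entire £100,000 passes to the descendants.
That amount (£100,000) is divided at the children's generation into 5 shares of £20,000. Winona, Briar, and Cormac each take £20,000. The 2 shares of the deceased (Keturah and Tobias) are combined into a pool of £40,000.
That pool (£40,000) is divided at the grandchildren's generation equally among Kaspar, Zainab, Erik, and Henrik: £10,000 each.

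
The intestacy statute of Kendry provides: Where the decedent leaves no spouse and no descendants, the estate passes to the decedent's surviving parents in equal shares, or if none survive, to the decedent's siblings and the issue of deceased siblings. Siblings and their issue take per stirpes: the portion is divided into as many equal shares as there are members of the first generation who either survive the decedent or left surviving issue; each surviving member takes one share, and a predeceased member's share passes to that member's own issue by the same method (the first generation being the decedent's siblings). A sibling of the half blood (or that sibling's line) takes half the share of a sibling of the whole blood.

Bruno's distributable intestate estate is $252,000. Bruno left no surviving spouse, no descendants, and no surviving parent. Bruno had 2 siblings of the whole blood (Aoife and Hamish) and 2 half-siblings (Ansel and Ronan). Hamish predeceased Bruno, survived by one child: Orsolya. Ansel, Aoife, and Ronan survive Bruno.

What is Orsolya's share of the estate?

Orsolya receives $84,000.

The entire $252,000 passes to the siblings and their issue.
Counting each half-blood sibling's line as half a unit, there are 3 units in $252,000, so one unit is $84,000. Whole-blood lines (Aoife and Hamish) take $84,000 each; half-blood lines (Ansel and Ronan) take $42,000 each.
Hamish's share ($84,000) passes entirely to Orsolya.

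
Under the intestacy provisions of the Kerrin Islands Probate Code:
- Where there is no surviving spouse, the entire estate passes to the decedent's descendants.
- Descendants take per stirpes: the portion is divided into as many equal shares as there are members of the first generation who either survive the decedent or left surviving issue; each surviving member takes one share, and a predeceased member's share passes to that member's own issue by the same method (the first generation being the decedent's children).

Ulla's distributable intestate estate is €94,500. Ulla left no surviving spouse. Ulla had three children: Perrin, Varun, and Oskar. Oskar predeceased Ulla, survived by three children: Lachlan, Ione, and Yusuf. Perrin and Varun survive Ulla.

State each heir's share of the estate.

The entire €94,500 passes to the descendants.
That amount (€94,500) is divided into 3 shares of €31,500: Perrin and Varun each take €31,500; Oskar's €31,500 share passes to Oskar's issue.
Oskar's share (€31,500) is divided into 3 shares of €10,500: Lachlan, Ione, and Yusuf each take €10,500.

Perrin: €31,500; Varun: €31,500; Lachlan: €10,500; Ione: €10,500; Yusuf: €10,500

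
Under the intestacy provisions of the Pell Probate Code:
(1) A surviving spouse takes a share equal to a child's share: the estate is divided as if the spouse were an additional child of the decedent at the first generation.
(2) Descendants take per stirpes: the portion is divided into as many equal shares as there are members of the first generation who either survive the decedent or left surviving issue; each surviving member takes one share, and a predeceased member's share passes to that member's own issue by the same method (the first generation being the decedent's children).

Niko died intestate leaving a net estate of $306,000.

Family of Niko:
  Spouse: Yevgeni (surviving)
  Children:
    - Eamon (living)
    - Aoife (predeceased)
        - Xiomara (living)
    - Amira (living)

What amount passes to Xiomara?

The spouse counts as an additional share at the children's level, so there are 4 primary shares of $76,500. Yevgeni takes one such share ($76,500).
The children's combined portion ($229,500) is divided into 3 shares of $76,500: Eamon and Amira each take $76,500; Aoife's $76,500 share passes to Aoife's issue.
Aoife's share ($76,500) passes entirely to Xiomara.

Xiomara receives $76,500.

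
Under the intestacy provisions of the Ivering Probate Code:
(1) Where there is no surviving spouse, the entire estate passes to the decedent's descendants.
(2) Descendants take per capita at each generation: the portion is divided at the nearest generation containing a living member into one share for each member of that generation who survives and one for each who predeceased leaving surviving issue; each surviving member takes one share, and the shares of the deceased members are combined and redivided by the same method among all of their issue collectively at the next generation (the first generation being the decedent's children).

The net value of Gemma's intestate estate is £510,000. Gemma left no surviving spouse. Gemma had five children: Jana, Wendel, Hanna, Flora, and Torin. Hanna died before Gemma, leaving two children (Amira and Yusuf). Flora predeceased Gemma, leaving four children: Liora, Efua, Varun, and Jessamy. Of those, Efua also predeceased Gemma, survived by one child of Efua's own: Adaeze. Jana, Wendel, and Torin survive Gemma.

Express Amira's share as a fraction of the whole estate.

Amira receives 1/15 of the estate.

The entire £510,000 passes to the descendants.
That amount (£510,000) is divided at the children's generation into 5 shares of £102,000. Jana, Wendel, and Torin each take £102,000. The 2 shares of the deceased (Hanna and Flora) are combined into a pool of £204,000.
That pool (£204,000) is divided at the grandchildren's generation into 6 shares of £34,000. Amira, Yusuf, Liora, Varun, and Jessamy each take £34,000. The remaining share for the deceased Efua (£34,000) is carried to the next generation.
That pool (£34,000) passes entirely to Adaeze, the sole taker at the great-grandchildren's generation.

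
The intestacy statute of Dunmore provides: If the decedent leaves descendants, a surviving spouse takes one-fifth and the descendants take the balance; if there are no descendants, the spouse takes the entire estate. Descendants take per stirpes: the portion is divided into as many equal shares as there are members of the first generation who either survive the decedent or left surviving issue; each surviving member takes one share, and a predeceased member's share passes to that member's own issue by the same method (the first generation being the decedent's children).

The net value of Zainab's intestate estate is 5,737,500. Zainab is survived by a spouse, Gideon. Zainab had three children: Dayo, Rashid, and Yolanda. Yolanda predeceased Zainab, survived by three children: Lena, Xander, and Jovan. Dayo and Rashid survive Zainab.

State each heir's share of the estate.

Gideon takes one-fifth of 5,737,500 = 1,147,500. The remaining 4,590,000 passes to the descendants.
The descendants' portion (4,590,000) is divided into 3 shares of 1,530,000: Dayo and Rashid each take 1,530,000; Yolanda's 1,530,000 share passes to Yolanda's issue.
Yolanda's share (1,530,000) is divided into 3 shares of 510,000: Lena, Xander, and Jovan each take 510,000.

Gideon: 1,147,500; Dayo: 1,530,000; Rashid: 1,530,000; Lena: 510,000; Xander: 510,000; Jovan: 510,000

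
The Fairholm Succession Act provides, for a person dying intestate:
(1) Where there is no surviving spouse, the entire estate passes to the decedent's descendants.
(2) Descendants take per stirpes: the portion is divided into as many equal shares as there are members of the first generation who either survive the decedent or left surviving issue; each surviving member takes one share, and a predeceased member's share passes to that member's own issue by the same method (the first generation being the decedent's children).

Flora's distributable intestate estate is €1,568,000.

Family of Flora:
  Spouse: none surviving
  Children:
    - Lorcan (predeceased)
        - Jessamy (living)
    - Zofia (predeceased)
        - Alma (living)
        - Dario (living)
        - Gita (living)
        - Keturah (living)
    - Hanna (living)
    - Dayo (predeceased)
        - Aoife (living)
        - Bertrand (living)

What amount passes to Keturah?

The entire €1,568,000 passes to the descendants.
That amount (€1,568,000) is divided into 4 shares of €392,000: Hanna takes €392,000; Lorcan's €392,000 share passes to Lorcan's issue; Zofia's €392,000 share passes to Zofia's issue; Dayo's €392,000 share passes to Dayo's issue.
Lorcan's share (€392,000) passes entirely to Jessamy.
Zofia's share (€392,000) is divided into 4 shares of €98,000: Alma, Dario, Gita, and Keturah each take €98,000.
Dayo's share (€392,000) is divided into 2 shares of €196,000: Aoife and Bertrand each take €196,000.

Keturah receives €98,000.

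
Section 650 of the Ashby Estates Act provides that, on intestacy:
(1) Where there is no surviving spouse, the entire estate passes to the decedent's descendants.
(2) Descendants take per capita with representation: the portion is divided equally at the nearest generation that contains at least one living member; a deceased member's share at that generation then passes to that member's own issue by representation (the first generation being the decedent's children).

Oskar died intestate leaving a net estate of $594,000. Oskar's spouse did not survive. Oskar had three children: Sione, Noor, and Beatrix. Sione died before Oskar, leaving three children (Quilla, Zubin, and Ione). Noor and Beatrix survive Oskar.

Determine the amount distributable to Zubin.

Zubin receives $66,000.

The entire $594,000 passes to the descendants.
That amount ($594,000) is divided into 3 shares of $198,000: Noor and Beatrix each take $198,000; Sione's $198,000 share passes to Sione's issue.
Sione's share ($198,000) is divided into 3 shares of $66,000: Quilla, Zubin, and Ione each take $66,000.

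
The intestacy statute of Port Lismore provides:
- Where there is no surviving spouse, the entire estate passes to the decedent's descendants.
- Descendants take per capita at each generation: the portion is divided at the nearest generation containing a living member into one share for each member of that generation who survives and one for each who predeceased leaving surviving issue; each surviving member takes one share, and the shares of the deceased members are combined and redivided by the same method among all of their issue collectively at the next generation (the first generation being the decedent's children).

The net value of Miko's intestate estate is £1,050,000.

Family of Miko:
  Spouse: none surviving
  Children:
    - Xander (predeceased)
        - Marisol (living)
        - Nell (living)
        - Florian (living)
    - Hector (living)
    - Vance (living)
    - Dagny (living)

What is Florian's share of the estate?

The entire £1,050,000 passes to the descendants.
That amount (£1,050,000) is divided at the children's generation into 4 shares of £262,500. Hector, Vance, and Dagny each take £262,500. The remaining share for the deceased Xander (£262,500) is carried to the next generation.
That pool (£262,500) is divided at the grandchildren's generation equally among Marisol, Nell, and Florian: £87,500 each.

Florian receives £87,500.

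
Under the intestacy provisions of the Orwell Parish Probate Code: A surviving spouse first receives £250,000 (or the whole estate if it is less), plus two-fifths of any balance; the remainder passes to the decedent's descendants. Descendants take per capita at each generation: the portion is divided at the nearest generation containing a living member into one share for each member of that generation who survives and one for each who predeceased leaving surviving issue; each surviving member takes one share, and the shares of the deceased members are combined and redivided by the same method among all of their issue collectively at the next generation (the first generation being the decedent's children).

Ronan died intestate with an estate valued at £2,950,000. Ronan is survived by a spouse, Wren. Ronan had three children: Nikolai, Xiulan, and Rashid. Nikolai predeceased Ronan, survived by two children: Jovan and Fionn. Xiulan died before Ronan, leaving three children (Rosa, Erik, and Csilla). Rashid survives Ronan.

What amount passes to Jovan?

Wren first takes £250,000, leaving a balance of £2,700,000. Wren then takes two-fifths of the balance (£1,080,000), for a total of £1,330,000. The remaining £1,620,000 passes to the descendants.
The descendants' portion (£1,620,000) is divided at the children's generation into 3 shares of £540,000. Rashid takes £540,000. The 2 shares of the deceased (Nikolai and Xiulan) are combined into a pool of £1,080,000.
That pool (£1,080,000) is divided at the grandchildren's generation equally among Jovan, Fionn, Rosa, Erik, and Csilla: £216,000 each.

Jovan receives £216,000.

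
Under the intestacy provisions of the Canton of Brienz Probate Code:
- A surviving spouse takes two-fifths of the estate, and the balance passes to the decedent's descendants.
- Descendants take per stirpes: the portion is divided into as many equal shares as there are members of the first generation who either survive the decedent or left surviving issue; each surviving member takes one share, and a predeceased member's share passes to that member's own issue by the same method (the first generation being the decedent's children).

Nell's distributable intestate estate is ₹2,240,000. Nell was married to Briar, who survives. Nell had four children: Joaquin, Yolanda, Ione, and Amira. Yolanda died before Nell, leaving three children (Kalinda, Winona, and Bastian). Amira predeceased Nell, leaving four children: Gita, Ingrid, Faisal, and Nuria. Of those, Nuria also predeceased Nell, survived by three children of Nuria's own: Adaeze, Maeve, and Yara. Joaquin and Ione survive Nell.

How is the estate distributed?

Briar takes two-fifths of ₹2,240,000 = ₹896,000. The remaining ₹1,344,000 passes to the descendants.
The descendants' portion (₹1,344,000) is divided into 4 shares of ₹336,000: Joaquin and Ione each take ₹336,000; Yolanda's ₹336,000 share passes to Yolanda's issue; Amira's ₹336,000 share passes to Amira's issue.
Yolanda's share (₹336,000) is divided into 3 shares of ₹112,000: Kalinda, Winona, and Bastian each take ₹112,000.
Amira's share (₹336,000) is divided into 4 shares of ₹84,000: Gita, Ingrid, and Faisal each take ₹84,000; Nuria's ₹84,000 share passes to Nuria's issue.
Nuria's share (₹84,000) is divided into 3 shares of ₹28,000: Adaeze, Maeve, and Yara each take ₹28,000.

Briar: ₹896,000; Joaquin: ₹336,000; Kalinda: ₹112,000; Winona: ₹112,000; Bastian: ₹112,000; Ione: ₹336,000; Gita: ₹84,000; Ingrid: ₹84,000; Faisal: ₹84,000; Adaeze: ₹28,000; Maeve: ₹28,000; Yara: ₹28,000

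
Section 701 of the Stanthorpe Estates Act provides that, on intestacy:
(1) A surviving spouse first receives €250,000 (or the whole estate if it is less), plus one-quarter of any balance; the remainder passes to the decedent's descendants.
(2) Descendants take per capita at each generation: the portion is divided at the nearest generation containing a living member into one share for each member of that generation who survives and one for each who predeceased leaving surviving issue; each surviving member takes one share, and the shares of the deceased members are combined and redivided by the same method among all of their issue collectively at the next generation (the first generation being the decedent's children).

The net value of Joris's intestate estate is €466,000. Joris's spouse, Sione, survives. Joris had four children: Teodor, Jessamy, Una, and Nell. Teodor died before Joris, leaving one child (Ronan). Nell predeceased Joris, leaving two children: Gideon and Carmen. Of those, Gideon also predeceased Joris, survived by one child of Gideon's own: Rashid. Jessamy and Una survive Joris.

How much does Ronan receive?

Ronan receives €27,000.

Sione first takes €250,000, leaving a balance of €216,000. Sione then takes one-quarter of the balance (€54,000), for a total of €304,000. The remaining €162,000 passes to the descendants.
The descendants' portion (€162,000) is divided at the children's generation into 4 shares of €40,500. Jessamy and Una each take €40,500. The 2 shares of the deceased (Teodor and Nell) are combined into a pool of €81,000.
That pool (€81,000) is divided at the grandchildren's generation into 3 shares of €27,000. Ronan and Carmen each take €27,000. The remaining share for the deceased Gideon (€27,000) is carried to the next generation.
That pool (€27,000) passes entirely to Rashid, the sole taker at the great-grandchildren's generation.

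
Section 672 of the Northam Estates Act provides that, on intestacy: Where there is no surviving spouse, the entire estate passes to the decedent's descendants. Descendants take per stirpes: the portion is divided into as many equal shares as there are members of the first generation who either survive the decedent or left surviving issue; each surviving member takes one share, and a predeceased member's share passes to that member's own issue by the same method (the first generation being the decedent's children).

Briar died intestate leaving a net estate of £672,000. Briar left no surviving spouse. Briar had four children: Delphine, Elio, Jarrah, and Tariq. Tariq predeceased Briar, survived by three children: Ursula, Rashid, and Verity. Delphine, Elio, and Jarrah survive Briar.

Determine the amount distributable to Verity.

The entire £672,000 passes to the descendants.
That amount (£672,000) is divided into 4 shares of £168,000: Delphine, Elio, and Jarrah each take £168,000; Tariq's £168,000 share passes to Tariq's issue.
Tariq's share (£168,000) is divided into 3 shares of £56,000: Ursula, Rashid, and Verity each take £56,000.

Verity receives £56,000.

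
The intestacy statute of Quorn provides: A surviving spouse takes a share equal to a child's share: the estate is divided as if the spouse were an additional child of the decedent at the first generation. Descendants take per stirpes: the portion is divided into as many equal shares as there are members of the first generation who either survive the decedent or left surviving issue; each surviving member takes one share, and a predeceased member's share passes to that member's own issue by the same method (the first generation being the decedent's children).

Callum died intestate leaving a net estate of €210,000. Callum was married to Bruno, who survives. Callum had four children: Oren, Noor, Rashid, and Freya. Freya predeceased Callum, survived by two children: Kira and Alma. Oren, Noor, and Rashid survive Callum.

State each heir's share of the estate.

The spouse counts as an additional share at the children's level, so there are 5 primary shares of €42,000. Bruno takes one such share (€42,000).
The children's combined portion (€168,000) is divided into 4 shares of €42,000: Oren, Noor, and Rashid each take €42,000; Freya's €42,000 share passes to Freya's issue.
Freya's share (€42,000) is divided into 2 shares of €21,000: Kira and Alma each take €21,000.

Bruno: €42,000; Oren: €42,000; Noor: €42,000; Rashid: €42,000; Kira: €21,000; Alma: €21,000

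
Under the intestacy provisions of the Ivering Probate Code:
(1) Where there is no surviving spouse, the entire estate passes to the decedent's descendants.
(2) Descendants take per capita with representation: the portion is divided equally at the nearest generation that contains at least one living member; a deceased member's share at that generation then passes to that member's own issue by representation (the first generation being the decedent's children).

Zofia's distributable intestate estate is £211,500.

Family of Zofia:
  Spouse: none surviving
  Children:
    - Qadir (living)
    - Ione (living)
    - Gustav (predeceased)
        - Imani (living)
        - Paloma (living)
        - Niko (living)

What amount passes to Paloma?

The entire £211,500 passes to the descendants.
That amount (£211,500) is divided into 3 shares of £70,500: Qadir and Ione each take £70,500; Gustav's £70,500 share passes to Gustav's issue.
Gustav's share (£70,500) is divided into 3 shares of £23,500: Imani, Paloma, and Niko each take £23,500.

Paloma receives £23,500.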